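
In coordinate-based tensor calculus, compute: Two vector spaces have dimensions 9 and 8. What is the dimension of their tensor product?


The dimension of a tensor product is the product of dimensions.
dim(V) = 9, dim(W) = 8
dim(V (x) W) = 9 * 8 = 72

72


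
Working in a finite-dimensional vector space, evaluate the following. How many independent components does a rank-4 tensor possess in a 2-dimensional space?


The number of components of a rank-r tensor in d dimensions is d^r.
Here d = 2 and r = 4.
2^4 = 16

16


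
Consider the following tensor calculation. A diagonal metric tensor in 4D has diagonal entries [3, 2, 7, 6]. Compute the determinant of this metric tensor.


For a diagonal metric, the determinant is the product of diagonal entries.
Diagonal entries: 3, 2, 7, 6
det(g) = 3 * 2 * 7 * 6 = 252

252


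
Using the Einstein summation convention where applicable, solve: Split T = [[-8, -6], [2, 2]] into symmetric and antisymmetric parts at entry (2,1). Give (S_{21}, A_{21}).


T_{21} = 2
T_{12} = -6
S_{21} = (2 + -6)/2 = -4/2 = -2
A_{21} = (2 - -6)/2 = 8/2 = 4
Check: S + A = -2 + 4 = 2 = T_{21}.

(-2, 4)


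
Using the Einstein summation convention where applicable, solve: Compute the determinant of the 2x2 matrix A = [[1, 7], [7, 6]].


For a 2x2 matrix [[a, b], [c, d]], det = a*d - b*c.
a = 1, b = 7, c = 7, d = 6
a*d = 1 * 6 = 6
b*c = 7 * 7 = 49
det = 6 - 49 = -43

-43


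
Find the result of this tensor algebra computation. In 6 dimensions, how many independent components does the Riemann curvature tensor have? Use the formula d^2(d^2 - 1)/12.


The Riemann tensor in d dimensions has d^2(d^2 - 1)/12 independent components.
d = 6, so d^2 = 36
d^2 - 1 = 35
d^2(d^2 - 1) = 36 * 35 = 1260
Divide by 12: 1260 / 12 = 105

105


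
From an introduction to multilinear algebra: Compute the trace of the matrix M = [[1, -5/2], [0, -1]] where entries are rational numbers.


The trace is the sum of diagonal entries.
Diagonal: M[1,1] = 1, M[2,2] = -1
Tr(M) = 1 + -1
Computing step by step:
After adding M[1,1]: 1
After adding M[2,2]: 0
Tr(M) = 0

0


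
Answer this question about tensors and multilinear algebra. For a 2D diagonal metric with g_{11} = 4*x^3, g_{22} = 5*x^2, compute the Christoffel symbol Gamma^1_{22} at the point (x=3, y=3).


For a diagonal metric, Gamma^k_{ij} = (1/2) g^{kk} (dg_{ik}/dx_j + dg_{jk}/dx_i - dg_{ij}/dx_k).
The metric is diagonal, so g_{ab} = 0 for a != b.
At the given point: g_{11} = 108, g_{22} = 45
g^{11} = 1/108
dg_{21}/dx_2 = 0 (off-diagonal)
dg_{21}/dx_2 = 0 (off-diagonal)
dg_{22}/dx_1 = dg_{22}/dx_1 = 30
Numerator = 0 + 0 - 30 = -30
Gamma^1_{22} = -30 / (2 * 108) = -5/36

-5/36


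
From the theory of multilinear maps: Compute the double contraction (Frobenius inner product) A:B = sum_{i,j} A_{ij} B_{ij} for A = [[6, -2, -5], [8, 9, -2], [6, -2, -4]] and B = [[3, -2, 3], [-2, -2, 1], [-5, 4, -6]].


A:B = sum over all i,j of A_{ij} * B_{ij}.
Row 1: 6*3=18, -2*-2=4, -5*3=-15 => row sum = 7
Row 2: 8*-2=-16, 9*-2=-18, -2*1=-2 => row sum = -36
Row 3: 6*-5=-30, -2*4=-8, -4*-6=24 => row sum = -14
Total = 7 + -36 + -14 = -43

-43


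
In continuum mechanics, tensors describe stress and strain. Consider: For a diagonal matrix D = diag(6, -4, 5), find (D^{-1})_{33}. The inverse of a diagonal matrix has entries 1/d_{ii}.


For a diagonal matrix, the inverse has entries (D^{-1})_{ii} = 1/d_{ii}.
The diagonal entries are: d_{11} = 6, d_{22} = -4, d_{33} = 5
We need (D^{-1})_{33} = 1/d_{33} = 1/5 = 1/5

1/5


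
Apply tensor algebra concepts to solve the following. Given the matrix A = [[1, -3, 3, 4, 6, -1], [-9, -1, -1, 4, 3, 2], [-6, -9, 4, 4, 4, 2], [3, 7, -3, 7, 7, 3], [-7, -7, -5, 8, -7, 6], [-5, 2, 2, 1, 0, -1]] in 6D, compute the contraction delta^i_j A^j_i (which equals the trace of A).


The contraction (trace) of a rank-2 tensor is the sum of its diagonal elements.
Diagonal entries: A[1,1] = 1, A[2,2] = -1, A[3,3] = 4, A[4,4] = 7, A[5,5] = -7, A[6,6] = -1
Tr(A) = 1 + -1 + 4 + 7 + -7 + -1 = 3

3


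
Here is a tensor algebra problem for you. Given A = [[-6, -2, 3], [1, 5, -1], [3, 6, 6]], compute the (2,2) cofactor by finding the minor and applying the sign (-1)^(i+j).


To find cofactor C_{22}, delete row 2 and column 2.
The resulting 2x2 submatrix is: [[-6, 3], [3, 6]]
Minor M_{22} = -6*6 - 3*3
  = -36 - 9 = -45
Sign = (-1)^(2+2) = (-1)^4 = 1
Cofactor C_{22} = 1 * -45 = -45

-45


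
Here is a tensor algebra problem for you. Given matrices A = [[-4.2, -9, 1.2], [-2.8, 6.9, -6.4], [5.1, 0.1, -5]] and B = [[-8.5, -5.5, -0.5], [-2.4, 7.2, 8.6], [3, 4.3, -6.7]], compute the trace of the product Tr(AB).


Tr(AB) = sum_i (AB)_{ii} where (AB)_{ii} = sum_k A_{ik} B_{ki}.
(AB)_{11} = -4.2*-8.5 + -9*-2.4 + 1.2*3 = 60.9
(AB)_{22} = -2.8*-5.5 + 6.9*7.2 + -6.4*4.3 = 37.56
(AB)_{33} = 5.1*-0.5 + 0.1*8.6 + -5*-6.7 = 31.81
Tr(AB) = 60.9 + 37.56 + 31.81 = 130.27

130.27


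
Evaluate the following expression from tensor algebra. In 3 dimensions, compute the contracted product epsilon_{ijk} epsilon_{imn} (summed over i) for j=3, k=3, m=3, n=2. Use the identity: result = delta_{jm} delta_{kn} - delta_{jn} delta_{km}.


Using the identity: epsilon_{ijk} epsilon_{imn} = delta_{jm} delta_{kn} - delta_{jn} delta_{km}.
delta_{33} = 1
delta_{32} = 0
delta_{32} = 0
delta_{33} = 1
Result = 1 * 0 - 0 * 1 = 0 - 0 = 0

0


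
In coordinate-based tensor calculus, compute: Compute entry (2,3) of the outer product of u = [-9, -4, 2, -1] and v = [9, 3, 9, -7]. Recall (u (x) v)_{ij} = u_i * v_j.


The outer product entry T_{ij} = u_i * v_j.
We need i=2, j=3.
u_2 = -4, v_3 = 9
T_{2,3} = -4 * 9 = -36

-36


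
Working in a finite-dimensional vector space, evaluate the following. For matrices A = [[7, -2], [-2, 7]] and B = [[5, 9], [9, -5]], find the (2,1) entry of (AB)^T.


(AB)^T_{ij} = (AB)_{ji} = sum_k A_{jk} B_{ki}.
For i=2, j=1 we need (AB)_{12}:
A_{11} * B_{12} = 7 * 9 = 63
A_{12} * B_{22} = -2 * -5 = 10
Sum = 63 + 10 = 73

73


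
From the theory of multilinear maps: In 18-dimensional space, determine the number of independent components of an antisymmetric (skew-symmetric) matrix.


An antisymmetric rank-2 tensor satisfies A_{ij} = -A_{ji}, so diagonal entries are zero.
The independent components are the upper-triangular entries: C(n, 2) = n(n-1)/2.
n = 18
C(18, 2) = 18 * 17 / 2 = 306 / 2 = 153

153


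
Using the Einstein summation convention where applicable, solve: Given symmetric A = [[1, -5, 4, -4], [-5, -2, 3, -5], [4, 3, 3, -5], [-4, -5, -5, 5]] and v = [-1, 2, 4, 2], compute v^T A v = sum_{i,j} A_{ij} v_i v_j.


First compute Av:
(Av)_1 = 1*-1 + -5*2 + 4*4 + -4*2 = -3
(Av)_2 = -5*-1 + -2*2 + 3*4 + -5*2 = 3
(Av)_3 = 4*-1 + 3*2 + 3*4 + -5*2 = 4
(Av)_4 = -4*-1 + -5*2 + -5*4 + 5*2 = -16
Av = [-3, 3, 4, -16]
Then v^T (Av) = -1*-3 + 2*3 + 4*4 + 2*-16
= 3 + 6 + 16 + -32 = -7

-7


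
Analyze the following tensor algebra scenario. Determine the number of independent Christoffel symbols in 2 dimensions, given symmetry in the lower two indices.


Christoffel symbols Gamma^k_{ij} are symmetric in i,j, so there are d * d(d+1)/2 independent symbols.
d = 2
d(d+1)/2 = 2 * 3 / 2 = 3
Total = 2 * 3 = 6

6


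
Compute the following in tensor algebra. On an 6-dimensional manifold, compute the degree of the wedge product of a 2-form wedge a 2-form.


The degree of a wedge product is the sum of the degrees of the individual forms.
Degrees: 2, 2
Total degree = 2 + 2 = 4

4


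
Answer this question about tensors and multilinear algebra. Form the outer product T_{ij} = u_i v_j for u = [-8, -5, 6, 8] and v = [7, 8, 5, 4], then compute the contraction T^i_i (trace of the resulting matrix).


The outer product gives T_{ij} = u_i v_j.
The trace (contraction) is Tr(T) = sum_i T_{ii} = sum_i u_i v_i.
Diagonal entries:
T_{11} = u_1 * v_1 = -8 * 7 = -56
T_{22} = u_2 * v_2 = -5 * 8 = -40
T_{33} = u_3 * v_3 = 6 * 5 = 30
T_{44} = u_4 * v_4 = 8 * 4 = 32
Tr(T) = -56 + -40 + 30 + 32 = -34

-34


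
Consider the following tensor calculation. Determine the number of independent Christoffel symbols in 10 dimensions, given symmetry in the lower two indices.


Christoffel symbols Gamma^k_{ij} are symmetric in i,j, so there are d * d(d+1)/2 independent symbols.
d = 10
d(d+1)/2 = 10 * 11 / 2 = 55
Total = 10 * 55 = 550

550


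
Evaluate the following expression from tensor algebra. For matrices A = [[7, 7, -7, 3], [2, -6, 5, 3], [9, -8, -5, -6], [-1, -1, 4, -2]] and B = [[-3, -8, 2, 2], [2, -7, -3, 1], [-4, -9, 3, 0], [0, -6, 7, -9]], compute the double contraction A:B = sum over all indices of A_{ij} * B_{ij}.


A:B = sum over all i,j of A_{ij} * B_{ij}.
Row 1: 7*-3=-21, 7*-8=-56, -7*2=-14, 3*2=6 => row sum = -85
Row 2: 2*2=4, -6*-7=42, 5*-3=-15, 3*1=3 => row sum = 34
Row 3: 9*-4=-36, -8*-9=72, -5*3=-15, -6*0=0 => row sum = 21
Row 4: -1*0=0, -1*-6=6, 4*7=28, -2*-9=18 => row sum = 52
Total = -85 + 34 + 21 + 52 = 22

22


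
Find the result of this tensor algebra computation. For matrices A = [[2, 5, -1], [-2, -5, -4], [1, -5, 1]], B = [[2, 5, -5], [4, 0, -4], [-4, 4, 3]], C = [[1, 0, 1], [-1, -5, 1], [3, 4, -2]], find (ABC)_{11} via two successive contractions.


(ABC)_{11} = sum_m (AB)_{1m} C_{m1}. First compute row 1 of AB.
(AB)_{11} = 2*2 + 5*4 + -1*-4 = 28
(AB)_{12} = 2*5 + 5*0 + -1*4 = 6
(AB)_{13} = 2*-5 + 5*-4 + -1*3 = -33
Now contract with column 1 of C:
(AB)_{11} * C_{11} = 28 * 1 = 28
(AB)_{12} * C_{21} = 6 * -1 = -6
(AB)_{13} * C_{31} = -33 * 3 = -99
(ABC)_{11} = 28 + -6 + -99 = -77

-77


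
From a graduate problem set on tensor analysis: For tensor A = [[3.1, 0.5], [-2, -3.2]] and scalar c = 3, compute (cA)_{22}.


Scalar multiplication: (cA)_{ij} = c * A_{ij}.
c = 3
A_{22} = -3.2
(cA)_{22} = 3 * -3.2 = -9.6

-9.6


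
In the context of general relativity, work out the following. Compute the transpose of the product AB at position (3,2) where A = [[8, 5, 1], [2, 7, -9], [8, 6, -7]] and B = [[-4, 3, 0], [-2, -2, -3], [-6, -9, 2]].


(AB)^T_{ij} = (AB)_{ji} = sum_k A_{jk} B_{ki}.
For i=3, j=2 we need (AB)_{23}:
A_{21} * B_{13} = 2 * 0 = 0
A_{22} * B_{23} = 7 * -3 = -21
A_{23} * B_{33} = -9 * 2 = -18
Sum = 0 + -21 + -18 = -39

-39


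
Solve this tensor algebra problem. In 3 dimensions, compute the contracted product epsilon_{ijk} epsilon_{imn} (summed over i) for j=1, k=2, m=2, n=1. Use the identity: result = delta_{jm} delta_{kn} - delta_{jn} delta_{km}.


Using the identity: epsilon_{ijk} epsilon_{imn} = delta_{jm} delta_{kn} - delta_{jn} delta_{km}.
delta_{12} = 0
delta_{21} = 0
delta_{11} = 1
delta_{22} = 1
Result = 0 * 0 - 1 * 1 = 0 - 1 = -1

-1


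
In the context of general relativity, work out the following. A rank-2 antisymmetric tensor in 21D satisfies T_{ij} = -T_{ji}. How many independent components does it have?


An antisymmetric rank-2 tensor satisfies A_{ij} = -A_{ji}, so diagonal entries are zero.
The independent components are the upper-triangular entries: C(n, 2) = n(n-1)/2.
n = 21
C(21, 2) = 21 * 20 / 2 = 420 / 2 = 210

210


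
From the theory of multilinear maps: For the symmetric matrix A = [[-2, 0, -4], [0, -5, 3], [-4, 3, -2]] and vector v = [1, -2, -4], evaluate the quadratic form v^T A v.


First compute Av:
(Av)_1 = -2*1 + 0*-2 + -4*-4 = 14
(Av)_2 = 0*1 + -5*-2 + 3*-4 = -2
(Av)_3 = -4*1 + 3*-2 + -2*-4 = -2
Av = [14, -2, -2]
Then v^T (Av) = 1*14 + -2*-2 + -4*-2
= 14 + 4 + 8 = 26

26


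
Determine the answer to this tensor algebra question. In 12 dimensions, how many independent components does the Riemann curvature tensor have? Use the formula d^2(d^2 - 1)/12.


The Riemann tensor in d dimensions has d^2(d^2 - 1)/12 independent components.
d = 12, so d^2 = 144
d^2 - 1 = 143
d^2(d^2 - 1) = 144 * 143 = 20592
Divide by 12: 20592 / 12 = 1716

1716


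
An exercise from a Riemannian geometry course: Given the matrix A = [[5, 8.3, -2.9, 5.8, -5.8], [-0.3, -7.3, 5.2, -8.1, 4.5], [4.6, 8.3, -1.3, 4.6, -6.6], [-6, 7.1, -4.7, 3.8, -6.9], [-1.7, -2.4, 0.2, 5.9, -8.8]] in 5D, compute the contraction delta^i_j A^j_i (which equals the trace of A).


The contraction (trace) of a rank-2 tensor is the sum of its diagonal elements.
Diagonal entries: A[1,1] = 5, A[2,2] = -7.3, A[3,3] = -1.3, A[4,4] = 3.8, A[5,5] = -8.8
Tr(A) = 5 + -7.3 + -1.3 + 3.8 + -8.8 = -8.6

-8.6


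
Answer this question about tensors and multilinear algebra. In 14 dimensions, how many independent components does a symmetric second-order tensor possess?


A symmetric rank-2 tensor in d dimensions has d(d+1)/2 independent components.
d = 14
d(d+1)/2 = 14 * 15 / 2 = 210 / 2 = 105

105


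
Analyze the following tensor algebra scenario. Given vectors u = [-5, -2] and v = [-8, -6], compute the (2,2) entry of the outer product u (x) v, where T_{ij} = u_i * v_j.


The outer product entry T_{ij} = u_i * v_j.
We need i=2, j=2.
u_2 = -2, v_2 = -6
T_{2,2} = -2 * -6 = 12

12


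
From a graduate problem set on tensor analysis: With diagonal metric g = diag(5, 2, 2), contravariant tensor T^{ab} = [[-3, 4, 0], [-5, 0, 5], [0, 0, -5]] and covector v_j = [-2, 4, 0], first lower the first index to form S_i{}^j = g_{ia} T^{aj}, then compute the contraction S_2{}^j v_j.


Step 1: lower the first index. For a diagonal metric, g_{ia} T^{aj} = g_{ii} T^{ij} (no sum on i).
g_{22} = 2
S_2{}^1 = 2 * T^{21} = 2 * -5 = -10
S_2{}^2 = 2 * T^{22} = 2 * 0 = 0
S_2{}^3 = 2 * T^{23} = 2 * 5 = 10
Step 2: contract S_2{}^j with v_j.
S_2{}^1 * v_1 = -10 * -2 = 20
S_2{}^2 * v_2 = 0 * 4 = 0
S_2{}^3 * v_3 = 10 * 0 = 0
Result = 20 + 0 + 0 = 20

20


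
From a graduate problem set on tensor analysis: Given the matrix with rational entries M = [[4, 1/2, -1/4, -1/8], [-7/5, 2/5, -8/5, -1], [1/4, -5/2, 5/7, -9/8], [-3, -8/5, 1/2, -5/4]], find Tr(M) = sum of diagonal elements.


The trace is the sum of diagonal entries.
Diagonal: M[1,1] = 4, M[2,2] = 2/5, M[3,3] = 5/7, M[4,4] = -5/4
Tr(M) = 4 + 2/5 + 5/7 + -5/4
Computing step by step:
After adding M[1,1]: 4
After adding M[2,2]: 22/5
After adding M[3,3]: 179/35
After adding M[4,4]: 541/140
Tr(M) = 541/140

541/140


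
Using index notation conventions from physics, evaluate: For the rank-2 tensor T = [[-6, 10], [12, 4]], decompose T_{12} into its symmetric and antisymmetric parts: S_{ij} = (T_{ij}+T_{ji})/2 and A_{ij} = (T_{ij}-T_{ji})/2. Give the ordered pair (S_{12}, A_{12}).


T_{12} = 10
T_{21} = 12
S_{12} = (10 + 12)/2 = 22/2 = 11
A_{12} = (10 - 12)/2 = -2/2 = -1
Check: S + A = 11 + -1 = 10 = T_{12}.

(11, -1)


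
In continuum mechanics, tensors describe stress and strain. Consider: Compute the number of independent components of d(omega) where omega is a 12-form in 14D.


The exterior derivative of a p-form is a (p+1)-form.
Its number of independent components is C(n, p+1).
n = 14, p+1 = 13
C(14, 13) = 14

14


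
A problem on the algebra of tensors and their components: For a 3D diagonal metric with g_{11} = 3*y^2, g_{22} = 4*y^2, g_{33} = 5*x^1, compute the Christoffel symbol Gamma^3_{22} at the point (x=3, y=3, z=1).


For a diagonal metric, Gamma^k_{ij} = (1/2) g^{kk} (dg_{ik}/dx_j + dg_{jk}/dx_i - dg_{ij}/dx_k).
The metric is diagonal, so g_{ab} = 0 for a != b.
At the given point: g_{11} = 27, g_{22} = 36, g_{33} = 15
g^{33} = 1/15
dg_{23}/dx_2 = 0 (off-diagonal)
dg_{23}/dx_2 = 0 (off-diagonal)
dg_{22}/dx_3 = dg_{22}/dx_3 = 0
Numerator = 0 + 0 - 0 = 0
Gamma^3_{22} = 0 / (2 * 15) = 0

0


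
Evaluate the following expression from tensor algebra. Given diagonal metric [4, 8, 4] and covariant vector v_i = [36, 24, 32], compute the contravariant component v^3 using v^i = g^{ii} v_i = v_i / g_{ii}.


To raise an index with a diagonal metric: v^i = v_i / g_{ii}.
For index 3: v_3 = 32, g_{33} = 4
v^3 = 32 / 4 = 8

8


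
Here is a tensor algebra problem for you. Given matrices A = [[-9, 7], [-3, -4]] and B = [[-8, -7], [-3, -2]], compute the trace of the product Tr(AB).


Tr(AB) = sum_i (AB)_{ii} where (AB)_{ii} = sum_k A_{ik} B_{ki}.
(AB)_{11} = -9*-8 + 7*-3 = 51
(AB)_{22} = -3*-7 + -4*-2 = 29
Tr(AB) = 51 + 29 = 80

80


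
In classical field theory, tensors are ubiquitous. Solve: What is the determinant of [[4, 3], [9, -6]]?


For a 2x2 matrix [[a, b], [c, d]], det = a*d - b*c.
a = 4, b = 3, c = 9, d = -6
a*d = 4 * -6 = -24
b*c = 3 * 9 = 27
det = -24 - 27 = -51

-51


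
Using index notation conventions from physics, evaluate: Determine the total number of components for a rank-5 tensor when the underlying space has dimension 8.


The number of components of a rank-r tensor in d dimensions is d^r.
Here d = 8 and r = 5.
8^5 = 32768

32768


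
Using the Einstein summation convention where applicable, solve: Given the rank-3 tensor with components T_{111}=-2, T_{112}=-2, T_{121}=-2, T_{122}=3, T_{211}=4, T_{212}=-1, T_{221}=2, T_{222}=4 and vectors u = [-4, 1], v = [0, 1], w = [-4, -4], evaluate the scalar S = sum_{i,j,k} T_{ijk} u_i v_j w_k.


S = sum over i,j,k of T_{ijk} u_i v_j w_k. Expanding all 8 terms:
T_{111}*u_1*v_1*w_1 = -2*-4*0*-4 = 0  (running total: 0)
T_{112}*u_1*v_1*w_2 = -2*-4*0*-4 = 0  (running total: 0)
T_{121}*u_1*v_2*w_1 = -2*-4*1*-4 = -32  (running total: -32)
T_{122}*u_1*v_2*w_2 = 3*-4*1*-4 = 48  (running total: 16)
T_{211}*u_2*v_1*w_1 = 4*1*0*-4 = 0  (running total: 16)
T_{212}*u_2*v_1*w_2 = -1*1*0*-4 = 0  (running total: 16)
T_{221}*u_2*v_2*w_1 = 2*1*1*-4 = -8  (running total: 8)
T_{222}*u_2*v_2*w_2 = 4*1*1*-4 = -16  (running total: -8)
S = -8

-8


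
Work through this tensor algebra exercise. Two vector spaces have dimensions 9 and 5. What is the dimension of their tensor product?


The dimension of a tensor product is the product of dimensions.
dim(V) = 9, dim(W) = 5
dim(V (x) W) = 9 * 5 = 45

45


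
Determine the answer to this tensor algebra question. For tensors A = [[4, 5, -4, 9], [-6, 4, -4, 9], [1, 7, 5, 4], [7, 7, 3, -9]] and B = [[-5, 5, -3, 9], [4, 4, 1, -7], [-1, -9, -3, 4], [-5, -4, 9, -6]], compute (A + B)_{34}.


Tensor addition is component-wise: (A + B)_{ij} = A_{ij} + B_{ij}.
A_{34} = 4
B_{34} = 4
(A + B)_{34} = 4 + 4 = 8

8


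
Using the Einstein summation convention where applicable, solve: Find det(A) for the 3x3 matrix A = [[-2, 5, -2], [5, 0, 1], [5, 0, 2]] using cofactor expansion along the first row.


Expanding along the first row, det(A) = a11*M_11 - a12*M_12 + a13*M_13, where M_1j is the (1,j) minor.
Minor M_11 = 0*2 - 1*0 = 0
Minor M_12 = 5*2 - 1*5 = 5
Minor M_13 = 5*0 - 0*5 = 0
det = -2*(0) - 5*(5) + -2*(0)
    = 0 - 25 + 0
    = -25

-25


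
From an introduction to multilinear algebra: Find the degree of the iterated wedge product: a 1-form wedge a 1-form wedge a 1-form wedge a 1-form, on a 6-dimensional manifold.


The degree of a wedge product is the sum of the degrees of the individual forms.
Degrees: 1, 1, 1, 1
Total degree = 1 + 1 + 1 + 1 = 4

4


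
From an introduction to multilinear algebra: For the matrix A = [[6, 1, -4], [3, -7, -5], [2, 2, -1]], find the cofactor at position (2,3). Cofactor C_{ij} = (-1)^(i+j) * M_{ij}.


To find cofactor C_{23}, delete row 2 and column 3.
The resulting 2x2 submatrix is: [[6, 1], [2, 2]]
Minor M_{23} = 6*2 - 1*2
  = 12 - 2 = 10
Sign = (-1)^(2+3) = (-1)^5 = -1
Cofactor C_{23} = -1 * 10 = -10

-10


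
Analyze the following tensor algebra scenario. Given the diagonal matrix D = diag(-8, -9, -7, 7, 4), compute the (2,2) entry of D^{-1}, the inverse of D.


For a diagonal matrix, the inverse has entries (D^{-1})_{ii} = 1/d_{ii}.
The diagonal entries are: d_{11} = -8, d_{22} = -9, d_{33} = -7, d_{44} = 7, d_{55} = 4
We need (D^{-1})_{22} = 1/d_{22} = 1/-9 = -1/9

-1/9


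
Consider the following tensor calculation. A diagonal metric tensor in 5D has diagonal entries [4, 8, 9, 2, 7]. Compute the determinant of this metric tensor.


For a diagonal metric, the determinant is the product of diagonal entries.
Diagonal entries: 4, 8, 9, 2, 7
det(g) = 4 * 8 * 9 * 2 * 7 = 4032

4032


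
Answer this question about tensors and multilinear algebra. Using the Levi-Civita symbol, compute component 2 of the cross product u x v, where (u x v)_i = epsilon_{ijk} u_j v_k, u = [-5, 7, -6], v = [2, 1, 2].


(u x v)_2 = sum_{j,k} epsilon_{2jk} u_j v_k. Only permutations of (1,2,3) contribute; the two non-zero terms are:
eps_{213} u_1 v_3 = -1 * -5 * 2 = 10
eps_{231} u_3 v_1 = 1 * -6 * 2 = -12
(u x v)_2 = -2

-2


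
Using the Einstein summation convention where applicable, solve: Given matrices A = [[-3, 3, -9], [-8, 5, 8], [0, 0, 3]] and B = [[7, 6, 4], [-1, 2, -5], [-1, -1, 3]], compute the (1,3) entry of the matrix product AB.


(AB)_{ij} = sum_k A_{ik} B_{kj}.
For i=1, j=3:
A_{11} * B_{13} = -3 * 4 = -12
A_{12} * B_{23} = 3 * -5 = -15
A_{13} * B_{33} = -9 * 3 = -27
Sum = -12 + -15 + -27 = -54

-54


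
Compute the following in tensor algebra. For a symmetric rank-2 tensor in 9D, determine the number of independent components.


A symmetric rank-2 tensor in d dimensions has d(d+1)/2 independent components.
d = 9
d(d+1)/2 = 9 * 10 / 2 = 90 / 2 = 45

45


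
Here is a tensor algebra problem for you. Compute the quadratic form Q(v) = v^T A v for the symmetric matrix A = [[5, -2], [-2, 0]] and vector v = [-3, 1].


First compute Av:
(Av)_1 = 5*-3 + -2*1 = -17
(Av)_2 = -2*-3 + 0*1 = 6
Av = [-17, 6]
Then v^T (Av) = -3*-17 + 1*6
= 51 + 6 = 57

57


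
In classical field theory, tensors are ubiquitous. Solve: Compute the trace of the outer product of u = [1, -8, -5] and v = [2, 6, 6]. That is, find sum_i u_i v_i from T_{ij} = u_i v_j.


The outer product gives T_{ij} = u_i v_j.
The trace (contraction) is Tr(T) = sum_i T_{ii} = sum_i u_i v_i.
Diagonal entries:
T_{11} = u_1 * v_1 = 1 * 2 = 2
T_{22} = u_2 * v_2 = -8 * 6 = -48
T_{33} = u_3 * v_3 = -5 * 6 = -30
Tr(T) = 2 + -48 + -30 = -76

-76


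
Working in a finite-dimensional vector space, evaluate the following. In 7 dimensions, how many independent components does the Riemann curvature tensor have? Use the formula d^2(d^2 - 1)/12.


The Riemann tensor in d dimensions has d^2(d^2 - 1)/12 independent components.
d = 7, so d^2 = 49
d^2 - 1 = 48
d^2(d^2 - 1) = 49 * 48 = 2352
Divide by 12: 2352 / 12 = 196

196


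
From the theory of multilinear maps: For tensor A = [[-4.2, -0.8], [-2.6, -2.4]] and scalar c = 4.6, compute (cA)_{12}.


Scalar multiplication: (cA)_{ij} = c * A_{ij}.
c = 4.6
A_{12} = -0.8
(cA)_{12} = 4.6 * -0.8 = -3.68

-3.68


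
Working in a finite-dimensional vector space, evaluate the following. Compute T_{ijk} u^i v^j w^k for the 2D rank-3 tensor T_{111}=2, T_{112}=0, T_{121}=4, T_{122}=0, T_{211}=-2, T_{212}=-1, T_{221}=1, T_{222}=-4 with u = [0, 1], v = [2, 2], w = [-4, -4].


S = sum over i,j,k of T_{ijk} u_i v_j w_k. Expanding all 8 terms:
T_{111}*u_1*v_1*w_1 = 2*0*2*-4 = 0  (running total: 0)
T_{112}*u_1*v_1*w_2 = 0*0*2*-4 = 0  (running total: 0)
T_{121}*u_1*v_2*w_1 = 4*0*2*-4 = 0  (running total: 0)
T_{122}*u_1*v_2*w_2 = 0*0*2*-4 = 0  (running total: 0)
T_{211}*u_2*v_1*w_1 = -2*1*2*-4 = 16  (running total: 16)
T_{212}*u_2*v_1*w_2 = -1*1*2*-4 = 8  (running total: 24)
T_{221}*u_2*v_2*w_1 = 1*1*2*-4 = -8  (running total: 16)
T_{222}*u_2*v_2*w_2 = -4*1*2*-4 = 32  (running total: 48)
S = 48

48


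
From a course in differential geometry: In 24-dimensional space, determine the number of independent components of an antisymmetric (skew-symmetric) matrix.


An antisymmetric rank-2 tensor satisfies A_{ij} = -A_{ji}, so diagonal entries are zero.
The independent components are the upper-triangular entries: C(n, 2) = n(n-1)/2.
n = 24
C(24, 2) = 24 * 23 / 2 = 552 / 2 = 276

276


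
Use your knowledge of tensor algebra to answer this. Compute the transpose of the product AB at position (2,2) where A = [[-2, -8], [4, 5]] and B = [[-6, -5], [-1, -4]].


(AB)^T_{ij} = (AB)_{ji} = sum_k A_{jk} B_{ki}.
For i=2, j=2 we need (AB)_{22}:
A_{21} * B_{12} = 4 * -5 = -20
A_{22} * B_{22} = 5 * -4 = -20
Sum = -20 + -20 = -40

-40


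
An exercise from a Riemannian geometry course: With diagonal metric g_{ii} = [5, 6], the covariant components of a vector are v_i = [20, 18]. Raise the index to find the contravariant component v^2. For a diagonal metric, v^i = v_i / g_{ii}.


To raise an index with a diagonal metric: v^i = v_i / g_{ii}.
For index 2: v_2 = 18, g_{22} = 6
v^2 = 18 / 6 = 3

3


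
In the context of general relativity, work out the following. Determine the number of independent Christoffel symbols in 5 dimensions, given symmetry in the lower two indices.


Christoffel symbols Gamma^k_{ij} are symmetric in i,j, so there are d * d(d+1)/2 independent symbols.
d = 5
d(d+1)/2 = 5 * 6 / 2 = 15
Total = 5 * 15 = 75

75


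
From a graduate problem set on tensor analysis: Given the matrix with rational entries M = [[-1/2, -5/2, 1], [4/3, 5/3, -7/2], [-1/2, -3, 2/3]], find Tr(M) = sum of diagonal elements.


The trace is the sum of diagonal entries.
Diagonal: M[1,1] = -1/2, M[2,2] = 5/3, M[3,3] = 2/3
Tr(M) = -1/2 + 5/3 + 2/3
Computing step by step:
After adding M[1,1]: -1/2
After adding M[2,2]: 7/6
After adding M[3,3]: 11/6
Tr(M) = 11/6

11/6


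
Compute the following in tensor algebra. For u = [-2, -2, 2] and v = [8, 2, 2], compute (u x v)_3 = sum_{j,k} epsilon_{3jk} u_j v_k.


(u x v)_3 = sum_{j,k} epsilon_{3jk} u_j v_k. Only permutations of (1,2,3) contribute; the two non-zero terms are:
eps_{312} u_1 v_2 = 1 * -2 * 2 = -4
eps_{321} u_2 v_1 = -1 * -2 * 8 = 16
(u x v)_3 = 12

12


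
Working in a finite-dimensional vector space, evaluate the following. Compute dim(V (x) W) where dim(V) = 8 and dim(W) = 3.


The dimension of a tensor product is the product of dimensions.
dim(V) = 8, dim(W) = 3
dim(V (x) W) = 8 * 3 = 24

24


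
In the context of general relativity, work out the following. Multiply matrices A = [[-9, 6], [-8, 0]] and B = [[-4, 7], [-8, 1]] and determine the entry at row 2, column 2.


(AB)_{ij} = sum_k A_{ik} B_{kj}.
For i=2, j=2:
A_{21} * B_{12} = -8 * 7 = -56
A_{22} * B_{22} = 0 * 1 = 0
Sum = -56 + 0 = -56

-56


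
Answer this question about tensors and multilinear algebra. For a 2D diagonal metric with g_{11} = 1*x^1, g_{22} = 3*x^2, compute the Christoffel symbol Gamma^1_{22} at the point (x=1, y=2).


For a diagonal metric, Gamma^k_{ij} = (1/2) g^{kk} (dg_{ik}/dx_j + dg_{jk}/dx_i - dg_{ij}/dx_k).
The metric is diagonal, so g_{ab} = 0 for a != b.
At the given point: g_{11} = 1, g_{22} = 3
g^{11} = 1/1
dg_{21}/dx_2 = 0 (off-diagonal)
dg_{21}/dx_2 = 0 (off-diagonal)
dg_{22}/dx_1 = dg_{22}/dx_1 = 6
Numerator = 0 + 0 - 6 = -6
Gamma^1_{22} = -6 / (2 * 1) = -3

-3


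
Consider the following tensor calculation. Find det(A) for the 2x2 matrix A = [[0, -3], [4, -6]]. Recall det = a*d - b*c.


For a 2x2 matrix [[a, b], [c, d]], det = a*d - b*c.
a = 0, b = -3, c = 4, d = -6
a*d = 0 * -6 = 0
b*c = -3 * 4 = -12
det = 0 - -12 = 12

12


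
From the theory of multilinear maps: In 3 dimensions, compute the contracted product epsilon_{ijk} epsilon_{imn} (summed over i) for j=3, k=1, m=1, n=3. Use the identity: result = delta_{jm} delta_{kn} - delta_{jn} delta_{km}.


Using the identity: epsilon_{ijk} epsilon_{imn} = delta_{jm} delta_{kn} - delta_{jn} delta_{km}.
delta_{31} = 0
delta_{13} = 0
delta_{33} = 1
delta_{11} = 1
Result = 0 * 0 - 1 * 1 = 0 - 1 = -1

-1


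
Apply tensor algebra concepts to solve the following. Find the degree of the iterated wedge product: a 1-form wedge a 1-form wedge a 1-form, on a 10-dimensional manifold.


The degree of a wedge product is the sum of the degrees of the individual forms.
Degrees: 1, 1, 1
Total degree = 1 + 1 + 1 = 3

3


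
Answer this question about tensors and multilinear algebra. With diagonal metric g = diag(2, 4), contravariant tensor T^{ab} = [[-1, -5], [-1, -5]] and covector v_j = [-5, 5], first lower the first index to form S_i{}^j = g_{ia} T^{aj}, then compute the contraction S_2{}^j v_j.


Step 1: lower the first index. For a diagonal metric, g_{ia} T^{aj} = g_{ii} T^{ij} (no sum on i).
g_{22} = 4
S_2{}^1 = 4 * T^{21} = 4 * -1 = -4
S_2{}^2 = 4 * T^{22} = 4 * -5 = -20
Step 2: contract S_2{}^j with v_j.
S_2{}^1 * v_1 = -4 * -5 = 20
S_2{}^2 * v_2 = -20 * 5 = -100
Result = 20 + -100 = -80

-80


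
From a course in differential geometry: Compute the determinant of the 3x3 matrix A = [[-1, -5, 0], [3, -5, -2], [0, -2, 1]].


Expanding along the first row, det(A) = a11*M_11 - a12*M_12 + a13*M_13, where M_1j is the (1,j) minor.
Minor M_11 = -5*1 - -2*-2 = -9
Minor M_12 = 3*1 - -2*0 = 3
Minor M_13 = 3*-2 - -5*0 = -6
det = -1*(-9) - -5*(3) + 0*(-6)
    = 9 - -15 + 0
    = 24

24


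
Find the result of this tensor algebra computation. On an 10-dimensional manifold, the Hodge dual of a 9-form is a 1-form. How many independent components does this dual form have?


The Hodge dual of a p-form on an n-dimensional manifold is an (n-p)-form.
n = 10, p = 9, so dual degree = 10 - 9 = 1
The number of components is C(n, n-p) = C(10, 1) = 10

10


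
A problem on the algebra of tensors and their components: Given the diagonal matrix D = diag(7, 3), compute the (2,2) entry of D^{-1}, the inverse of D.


For a diagonal matrix, the inverse has entries (D^{-1})_{ii} = 1/d_{ii}.
The diagonal entries are: d_{11} = 7, d_{22} = 3
We need (D^{-1})_{22} = 1/d_{22} = 1/3 = 1/3

1/3


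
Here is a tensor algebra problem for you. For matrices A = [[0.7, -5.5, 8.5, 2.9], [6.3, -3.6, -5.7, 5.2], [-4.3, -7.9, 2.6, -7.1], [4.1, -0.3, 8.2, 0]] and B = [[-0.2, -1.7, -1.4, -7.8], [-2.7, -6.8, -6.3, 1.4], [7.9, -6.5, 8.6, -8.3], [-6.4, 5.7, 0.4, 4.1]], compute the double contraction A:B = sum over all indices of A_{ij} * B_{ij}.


A:B = sum over all i,j of A_{ij} * B_{ij}.
Row 1: 0.7*-0.2=-0.14, -5.5*-1.7=9.35, 8.5*-1.4=-11.9, 2.9*-7.8=-22.62 => row sum = -25.31
Row 2: 6.3*-2.7=-17.01, -3.6*-6.8=24.48, -5.7*-6.3=35.91, 5.2*1.4=7.28 => row sum = 50.66
Row 3: -4.3*7.9=-33.97, -7.9*-6.5=51.35, 2.6*8.6=22.36, -7.1*-8.3=58.93 => row sum = 98.67
Row 4: 4.1*-6.4=-26.24, -0.3*5.7=-1.71, 8.2*0.4=3.28, 0*4.1=0 => row sum = -24.67
Total = -25.31 + 50.66 + 98.67 + -24.67 = 99.35

99.35


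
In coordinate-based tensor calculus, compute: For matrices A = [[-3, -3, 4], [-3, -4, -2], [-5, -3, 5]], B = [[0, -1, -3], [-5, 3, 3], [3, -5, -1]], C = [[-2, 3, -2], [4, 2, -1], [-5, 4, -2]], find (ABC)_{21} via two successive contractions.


(ABC)_{21} = sum_m (AB)_{2m} C_{m1}. First compute row 2 of AB.
(AB)_{21} = -3*0 + -4*-5 + -2*3 = 14
(AB)_{22} = -3*-1 + -4*3 + -2*-5 = 1
(AB)_{23} = -3*-3 + -4*3 + -2*-1 = -1
Now contract with column 1 of C:
(AB)_{21} * C_{11} = 14 * -2 = -28
(AB)_{22} * C_{21} = 1 * 4 = 4
(AB)_{23} * C_{31} = -1 * -5 = 5
(ABC)_{21} = -28 + 4 + 5 = -19

-19


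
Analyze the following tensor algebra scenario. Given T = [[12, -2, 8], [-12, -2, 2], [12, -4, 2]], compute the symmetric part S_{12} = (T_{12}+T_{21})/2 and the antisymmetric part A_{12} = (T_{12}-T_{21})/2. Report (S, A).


T_{12} = -2
T_{21} = -12
S_{12} = (-2 + -12)/2 = -14/2 = -7
A_{12} = (-2 - -12)/2 = 10/2 = 5
Check: S + A = -7 + 5 = -2 = T_{12}.

(-7, 5)


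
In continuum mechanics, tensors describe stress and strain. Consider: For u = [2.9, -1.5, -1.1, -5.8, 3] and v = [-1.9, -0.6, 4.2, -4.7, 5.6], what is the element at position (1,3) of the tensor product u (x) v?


The outer product entry T_{ij} = u_i * v_j.
We need i=1, j=3.
u_1 = 2.9, v_3 = 4.2
T_{1,3} = 2.9 * 4.2 = 12.18

12.18


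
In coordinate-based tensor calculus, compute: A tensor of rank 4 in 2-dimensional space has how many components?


The number of components of a rank-r tensor in d dimensions is d^r.
Here d = 2 and r = 4.
2^4 = 16

16


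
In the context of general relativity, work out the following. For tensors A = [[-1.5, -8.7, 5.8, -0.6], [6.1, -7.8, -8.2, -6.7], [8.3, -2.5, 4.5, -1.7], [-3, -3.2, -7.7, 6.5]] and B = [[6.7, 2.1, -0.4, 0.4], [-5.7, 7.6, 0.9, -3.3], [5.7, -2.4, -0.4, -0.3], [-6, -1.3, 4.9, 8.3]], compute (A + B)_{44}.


Tensor addition is component-wise: (A + B)_{ij} = A_{ij} + B_{ij}.
A_{44} = 6.5
B_{44} = 8.3
(A + B)_{44} = 6.5 + 8.3 = 14.8

14.8


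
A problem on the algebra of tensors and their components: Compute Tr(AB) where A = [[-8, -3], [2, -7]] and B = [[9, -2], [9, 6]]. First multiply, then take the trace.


Tr(AB) = sum_i (AB)_{ii} where (AB)_{ii} = sum_k A_{ik} B_{ki}.
(AB)_{11} = -8*9 + -3*9 = -99
(AB)_{22} = 2*-2 + -7*6 = -46
Tr(AB) = -99 + -46 = -145

-145


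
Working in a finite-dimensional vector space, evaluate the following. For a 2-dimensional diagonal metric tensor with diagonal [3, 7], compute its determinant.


For a diagonal metric, the determinant is the product of diagonal entries.
Diagonal entries: 3, 7
det(g) = 3 * 7 = 21

21


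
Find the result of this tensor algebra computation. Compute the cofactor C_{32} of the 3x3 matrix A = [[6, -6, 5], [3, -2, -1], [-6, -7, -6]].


To find cofactor C_{32}, delete row 3 and column 2.
The resulting 2x2 submatrix is: [[6, 5], [3, -1]]
Minor M_{32} = 6*-1 - 5*3
  = -6 - 15 = -21
Sign = (-1)^(3+2) = (-1)^5 = -1
Cofactor C_{32} = -1 * -21 = 21

21


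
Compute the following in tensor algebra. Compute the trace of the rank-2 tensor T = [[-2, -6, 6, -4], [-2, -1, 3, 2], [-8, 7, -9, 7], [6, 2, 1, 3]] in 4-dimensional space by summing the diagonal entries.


The contraction (trace) of a rank-2 tensor is the sum of its diagonal elements.
Diagonal entries: A[1,1] = -2, A[2,2] = -1, A[3,3] = -9, A[4,4] = 3
Tr(A) = -2 + -1 + -9 + 3 = -9

-9


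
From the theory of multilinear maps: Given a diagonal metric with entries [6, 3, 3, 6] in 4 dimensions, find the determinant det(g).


For a diagonal metric, the determinant is the product of diagonal entries.
Diagonal entries: 6, 3, 3, 6
det(g) = 6 * 3 * 3 * 6 = 324

324


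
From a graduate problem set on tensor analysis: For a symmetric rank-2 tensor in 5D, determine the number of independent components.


A symmetric rank-2 tensor in d dimensions has d(d+1)/2 independent components.
d = 5
d(d+1)/2 = 5 * 6 / 2 = 30 / 2 = 15

15


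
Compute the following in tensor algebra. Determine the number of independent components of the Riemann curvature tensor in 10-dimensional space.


The Riemann tensor in d dimensions has d^2(d^2 - 1)/12 independent components.
d = 10, so d^2 = 100
d^2 - 1 = 99
d^2(d^2 - 1) = 100 * 99 = 9900
Divide by 12: 9900 / 12 = 825

825


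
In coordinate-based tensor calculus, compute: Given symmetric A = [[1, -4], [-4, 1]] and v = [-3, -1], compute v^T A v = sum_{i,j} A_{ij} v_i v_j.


First compute Av:
(Av)_1 = 1*-3 + -4*-1 = 1
(Av)_2 = -4*-3 + 1*-1 = 11
Av = [1, 11]
Then v^T (Av) = -3*1 + -1*11
= -3 + -11 = -14

-14


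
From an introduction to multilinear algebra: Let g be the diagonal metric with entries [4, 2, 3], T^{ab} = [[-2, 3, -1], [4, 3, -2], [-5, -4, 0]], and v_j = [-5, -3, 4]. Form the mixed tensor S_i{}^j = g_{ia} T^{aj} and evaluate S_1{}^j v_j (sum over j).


Step 1: lower the first index. For a diagonal metric, g_{ia} T^{aj} = g_{ii} T^{ij} (no sum on i).
g_{11} = 4
S_1{}^1 = 4 * T^{11} = 4 * -2 = -8
S_1{}^2 = 4 * T^{12} = 4 * 3 = 12
S_1{}^3 = 4 * T^{13} = 4 * -1 = -4
Step 2: contract S_1{}^j with v_j.
S_1{}^1 * v_1 = -8 * -5 = 40
S_1{}^2 * v_2 = 12 * -3 = -36
S_1{}^3 * v_3 = -4 * 4 = -16
Result = 40 + -36 + -16 = -12

-12


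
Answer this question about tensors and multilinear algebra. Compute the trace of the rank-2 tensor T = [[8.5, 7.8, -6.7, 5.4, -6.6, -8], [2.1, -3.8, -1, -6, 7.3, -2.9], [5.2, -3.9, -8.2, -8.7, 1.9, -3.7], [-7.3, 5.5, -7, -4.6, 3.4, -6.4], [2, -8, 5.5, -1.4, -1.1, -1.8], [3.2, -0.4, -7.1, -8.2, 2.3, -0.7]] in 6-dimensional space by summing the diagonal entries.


The contraction (trace) of a rank-2 tensor is the sum of its diagonal elements.
Diagonal entries: A[1,1] = 8.5, A[2,2] = -3.8, A[3,3] = -8.2, A[4,4] = -4.6, A[5,5] = -1.1, A[6,6] = -0.7
Tr(A) = 8.5 + -3.8 + -8.2 + -4.6 + -1.1 + -0.7 = -9.9

-9.9


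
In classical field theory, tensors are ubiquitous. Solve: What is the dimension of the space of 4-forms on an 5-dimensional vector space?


The dimension of the space of p-forms on an n-dimensional space is C(n, p).
n = 5, p = 4
C(5, 4) = 5! / (4! * 1!) = 5

5


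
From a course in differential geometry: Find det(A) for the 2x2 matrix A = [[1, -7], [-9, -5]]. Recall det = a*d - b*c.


For a 2x2 matrix [[a, b], [c, d]], det = a*d - b*c.
a = 1, b = -7, c = -9, d = -5
a*d = 1 * -5 = -5
b*c = -7 * -9 = 63
det = -5 - 63 = -68

-68


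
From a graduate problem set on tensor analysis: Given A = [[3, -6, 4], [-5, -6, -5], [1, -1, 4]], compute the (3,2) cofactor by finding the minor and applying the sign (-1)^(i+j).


To find cofactor C_{32}, delete row 3 and column 2.
The resulting 2x2 submatrix is: [[3, 4], [-5, -5]]
Minor M_{32} = 3*-5 - 4*-5
  = -15 - -20 = 5
Sign = (-1)^(3+2) = (-1)^5 = -1
Cofactor C_{32} = -1 * 5 = -5

-5


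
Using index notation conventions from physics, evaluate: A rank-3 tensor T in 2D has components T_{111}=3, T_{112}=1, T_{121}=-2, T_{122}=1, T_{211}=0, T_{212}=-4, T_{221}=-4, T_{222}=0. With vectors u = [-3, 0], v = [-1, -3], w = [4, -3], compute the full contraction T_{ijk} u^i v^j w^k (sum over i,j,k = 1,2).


S = sum over i,j,k of T_{ijk} u_i v_j w_k. Expanding all 8 terms:
T_{111}*u_1*v_1*w_1 = 3*-3*-1*4 = 36  (running total: 36)
T_{112}*u_1*v_1*w_2 = 1*-3*-1*-3 = -9  (running total: 27)
T_{121}*u_1*v_2*w_1 = -2*-3*-3*4 = -72  (running total: -45)
T_{122}*u_1*v_2*w_2 = 1*-3*-3*-3 = -27  (running total: -72)
T_{211}*u_2*v_1*w_1 = 0*0*-1*4 = 0  (running total: -72)
T_{212}*u_2*v_1*w_2 = -4*0*-1*-3 = 0  (running total: -72)
T_{221}*u_2*v_2*w_1 = -4*0*-3*4 = 0  (running total: -72)
T_{222}*u_2*v_2*w_2 = 0*0*-3*-3 = 0  (running total: -72)
S = -72

-72


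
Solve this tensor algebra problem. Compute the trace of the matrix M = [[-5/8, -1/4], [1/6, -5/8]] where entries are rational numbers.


The trace is the sum of diagonal entries.
Diagonal: M[1,1] = -5/8, M[2,2] = -5/8
Tr(M) = -5/8 + -5/8
Computing step by step:
After adding M[1,1]: -5/8
After adding M[2,2]: -5/4
Tr(M) = -5/4

-5/4


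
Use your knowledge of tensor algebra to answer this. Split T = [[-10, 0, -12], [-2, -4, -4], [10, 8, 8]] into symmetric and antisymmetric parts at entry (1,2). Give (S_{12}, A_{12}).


T_{12} = 0
T_{21} = -2
S_{12} = (0 + -2)/2 = -2/2 = -1
A_{12} = (0 - -2)/2 = 2/2 = 1
Check: S + A = -1 + 1 = 0 = T_{12}.

(-1, 1)


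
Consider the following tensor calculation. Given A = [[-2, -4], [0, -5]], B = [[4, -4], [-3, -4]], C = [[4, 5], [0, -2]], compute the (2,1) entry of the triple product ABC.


(ABC)_{21} = sum_m (AB)_{2m} C_{m1}. First compute row 2 of AB.
(AB)_{21} = 0*4 + -5*-3 = 15
(AB)_{22} = 0*-4 + -5*-4 = 20
Now contract with column 1 of C:
(AB)_{21} * C_{11} = 15 * 4 = 60
(AB)_{22} * C_{21} = 20 * 0 = 0
(ABC)_{21} = 60 + 0 = 60

60


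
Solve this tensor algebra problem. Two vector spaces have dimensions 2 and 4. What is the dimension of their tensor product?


The dimension of a tensor product is the product of dimensions.
dim(V) = 2, dim(W) = 4
dim(V (x) W) = 2 * 4 = 8

8


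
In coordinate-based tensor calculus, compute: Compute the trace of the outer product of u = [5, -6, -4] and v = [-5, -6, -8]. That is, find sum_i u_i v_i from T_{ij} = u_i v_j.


The outer product gives T_{ij} = u_i v_j.
The trace (contraction) is Tr(T) = sum_i T_{ii} = sum_i u_i v_i.
Diagonal entries:
T_{11} = u_1 * v_1 = 5 * -5 = -25
T_{22} = u_2 * v_2 = -6 * -6 = 36
T_{33} = u_3 * v_3 = -4 * -8 = 32
Tr(T) = -25 + 36 + 32 = 43

43


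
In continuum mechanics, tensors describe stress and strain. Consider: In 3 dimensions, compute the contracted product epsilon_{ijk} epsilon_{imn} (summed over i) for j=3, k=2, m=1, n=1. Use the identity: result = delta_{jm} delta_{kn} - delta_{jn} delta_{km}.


Using the identity: epsilon_{ijk} epsilon_{imn} = delta_{jm} delta_{kn} - delta_{jn} delta_{km}.
delta_{31} = 0
delta_{21} = 0
delta_{31} = 0
delta_{21} = 0
Result = 0 * 0 - 0 * 0 = 0 - 0 = 0

0


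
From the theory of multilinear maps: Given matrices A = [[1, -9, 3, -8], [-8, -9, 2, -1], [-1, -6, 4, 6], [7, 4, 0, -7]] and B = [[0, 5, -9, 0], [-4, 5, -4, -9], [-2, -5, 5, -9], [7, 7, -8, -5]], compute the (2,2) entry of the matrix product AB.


(AB)_{ij} = sum_k A_{ik} B_{kj}.
For i=2, j=2:
A_{21} * B_{12} = -8 * 5 = -40
A_{22} * B_{22} = -9 * 5 = -45
A_{23} * B_{32} = 2 * -5 = -10
A_{24} * B_{42} = -1 * 7 = -7
Sum = -40 + -45 + -10 + -7 = -102

-102
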